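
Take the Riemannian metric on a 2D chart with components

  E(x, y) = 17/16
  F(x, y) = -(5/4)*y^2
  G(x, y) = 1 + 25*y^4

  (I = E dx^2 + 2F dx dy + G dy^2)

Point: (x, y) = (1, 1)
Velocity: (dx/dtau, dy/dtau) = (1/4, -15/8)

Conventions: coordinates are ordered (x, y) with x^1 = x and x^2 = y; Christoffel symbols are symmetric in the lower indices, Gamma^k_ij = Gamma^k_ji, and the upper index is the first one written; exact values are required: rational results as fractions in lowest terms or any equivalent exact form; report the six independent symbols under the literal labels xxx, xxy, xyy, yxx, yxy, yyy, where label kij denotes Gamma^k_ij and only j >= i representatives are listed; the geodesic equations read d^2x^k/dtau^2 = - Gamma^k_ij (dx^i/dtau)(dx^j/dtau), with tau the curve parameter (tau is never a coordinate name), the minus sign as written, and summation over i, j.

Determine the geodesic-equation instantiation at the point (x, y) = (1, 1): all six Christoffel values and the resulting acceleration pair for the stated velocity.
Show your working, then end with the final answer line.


E = 17/16, F = -5/4, G = 26 at the point
E_x = 0, E_y = 0, F_x = 0, F_y = -5/2, G_x = 0, G_y = 100
EG - F^2 = 417/16;  g^inv = (16/417) * [[26, 5/4], [5/4, 17/16]]
first-kind symbols [ij,l] = (1/2)(d_i g_jl + d_j g_il - d_l g_ij): [xx,x] = E_x/2 = 0, [xx,y] = F_x - E_y/2 = 0, [xy,x] = E_y/2 = 0, [xy,y] = G_x/2 = 0, [yy,x] = F_y - G_x/2 = -5/2, [yy,y] = G_y/2 = 50
Gamma^x_ij = (G*[ij,x] - F*[ij,y])/(EG - F^2), Gamma^y_ij = (E*[ij,y] - F*[ij,x])/(EG - F^2)
Gamma_xxx = 0, Gamma_xxy = 0, Gamma_xyy = -40/417, Gamma_yxx = 0, Gamma_yxy = 0, Gamma_yyy = 800/417
d^2x/dtau^2 = -(Gamma_xxx*(1/4)^2 + 2*Gamma_xxy*(1/4)*(-15/8) + Gamma_xyy*(-15/8)^2) = 375/1112
d^2y/dtau^2 = -(Gamma_yxx*(1/4)^2 + 2*Gamma_yxy*(1/4)*(-15/8) + Gamma_yyy*(-15/8)^2) = -1875/278

Answer: Gamma_xxx = 0, Gamma_xxy = 0, Gamma_xyy = -40/417, Gamma_yxx = 0, Gamma_yxy = 0, Gamma_yyy = 800/417; accelerations (d^2x/dtau^2, d^2y/dtau^2) = (375/1112, -1875/278)


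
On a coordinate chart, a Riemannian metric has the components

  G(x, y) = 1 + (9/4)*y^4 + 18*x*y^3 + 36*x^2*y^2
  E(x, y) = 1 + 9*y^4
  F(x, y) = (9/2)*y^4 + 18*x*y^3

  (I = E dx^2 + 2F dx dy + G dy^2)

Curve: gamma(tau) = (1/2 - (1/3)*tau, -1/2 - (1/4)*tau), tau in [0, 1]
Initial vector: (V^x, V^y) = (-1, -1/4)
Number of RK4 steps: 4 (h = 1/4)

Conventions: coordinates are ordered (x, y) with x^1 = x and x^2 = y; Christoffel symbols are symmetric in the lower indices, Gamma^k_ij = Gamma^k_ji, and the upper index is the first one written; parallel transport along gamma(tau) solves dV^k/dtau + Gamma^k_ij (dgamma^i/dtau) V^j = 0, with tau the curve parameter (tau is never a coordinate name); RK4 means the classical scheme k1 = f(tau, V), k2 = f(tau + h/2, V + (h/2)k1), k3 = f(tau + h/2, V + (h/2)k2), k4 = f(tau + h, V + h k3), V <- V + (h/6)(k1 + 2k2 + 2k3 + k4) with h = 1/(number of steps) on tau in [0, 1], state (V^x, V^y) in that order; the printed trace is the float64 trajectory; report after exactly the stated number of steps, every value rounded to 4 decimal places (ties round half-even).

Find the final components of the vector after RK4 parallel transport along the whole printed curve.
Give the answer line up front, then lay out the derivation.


Answer: V^x = -0.4975, V^y = -0.4990

gamma'(tau) = (-1/3, -1/4); f(tau, V)^k = -Gamma^k_ij(gamma(tau)) gamma'^i(tau) V^j; h = 1/4; intermediate values shown to 6 dp
curve data and Christoffel symbols at the stage parameters:
  tau = 0.000000: gamma = (0.500000, -0.500000), gamma' = (-0.333333, -0.250000); Gamma_xxx = 0.000000, Gamma_xxy = -0.795580, Gamma_xyy = 0.397790, Gamma_yxx = 0.000000, Gamma_yxy = 1.193370, Gamma_yyy = -0.596685
  tau = 0.125000: gamma = (0.458333, -0.531250), gamma' = (-0.333333, -0.250000); Gamma_xxx = 0.000000, Gamma_xxy = -0.966105, Gamma_xyy = 0.350450, Gamma_yxx = 0.000000, Gamma_yxy = 1.183953, Gamma_yyy = -0.429473
  tau = 0.250000: gamma = (0.416667, -0.562500), gamma' = (-0.333333, -0.250000); Gamma_xxx = 0.000000, Gamma_xxy = -1.156969, Gamma_xyy = 0.278530, Gamma_yxx = 0.000000, Gamma_yxy = 1.135544, Gamma_yyy = -0.273372
  tau = 0.375000: gamma = (0.375000, -0.593750), gamma' = (-0.333333, -0.250000); Gamma_xxx = 0.000000, Gamma_xxy = -1.360197, Gamma_xyy = 0.178973, Gamma_yxx = 0.000000, Gamma_yxy = 1.038045, Gamma_yyy = -0.136585
  tau = 0.500000: gamma = (0.333333, -0.625000), gamma' = (-0.333333, -0.250000); Gamma_xxx = 0.000000, Gamma_xxy = -1.561517, Gamma_xyy = 0.052051, Gamma_yxx = 0.000000, Gamma_yxy = 0.884860, Gamma_yyy = -0.029495
  tau = 0.625000: gamma = (0.291667, -0.656250), gamma' = (-0.333333, -0.250000); Gamma_xxx = 0.000000, Gamma_xxy = -1.741190, Gamma_xyy = -0.096733, Gamma_yxx = 0.000000, Gamma_yxy = 0.677129, Gamma_yyy = 0.037618
  tau = 0.750000: gamma = (0.250000, -0.687500), gamma' = (-0.333333, -0.250000); Gamma_xxx = 0.000000, Gamma_xxy = -1.878035, Gamma_xyy = -0.256096, Gamma_yxx = 0.000000, Gamma_yxy = 0.426826, Gamma_yyy = 0.058204
  tau = 0.875000: gamma = (0.208333, -0.718750), gamma' = (-0.333333, -0.250000); Gamma_xxx = 0.000000, Gamma_xxy = -1.955876, Gamma_xyy = -0.411017, Gamma_yxx = 0.000000, Gamma_yxy = 0.155903, Gamma_yyy = 0.032762
  tau = 1.000000: gamma = (0.166667, -0.750000), gamma' = (-0.333333, -0.250000); Gamma_xxx = 0.000000, Gamma_xxy = -1.969106, Gamma_xyy = -0.546974, Gamma_yxx = 0.000000, Gamma_yxy = -0.109395, Gamma_yyy = -0.030387
step 0: V^x = -1.0000, V^y = -0.2500
step 1: k1 = (0.240331, -0.360497), k2 = (0.303440, -0.371862), k3 = (0.301868, -0.369936), k4 = (0.375647, -0.368691); V <- V + (h/6)(k1 + 2k2 + 2k3 + k4): V^x = -0.9239, V^y = -0.3422
step 2: k1 = (0.375372, -0.368420), k2 = (0.456875, -0.348667), k3 = (0.452401, -0.345254), k4 = (0.533984, -0.302591); V <- V + (h/6)(k1 + 2k2 + 2k3 + k4): V^x = -0.8102, V^y = -0.4280
step 3: k1 = (0.533496, -0.302314), k2 = (0.605260, -0.235379), k3 = (0.596296, -0.231893), k4 = (0.645746, -0.146761); V <- V + (h/6)(k1 + 2k2 + 2k3 + k4): V^x = -0.6610, V^y = -0.4856
step 4: k1 = (0.645434, -0.146690), k2 = (0.664096, -0.052935), k3 = (0.654110, -0.052139), k4 = (0.640378, 0.035577); V <- V + (h/6)(k1 + 2k2 + 2k3 + k4): V^x = -0.4975, V^y = -0.4990


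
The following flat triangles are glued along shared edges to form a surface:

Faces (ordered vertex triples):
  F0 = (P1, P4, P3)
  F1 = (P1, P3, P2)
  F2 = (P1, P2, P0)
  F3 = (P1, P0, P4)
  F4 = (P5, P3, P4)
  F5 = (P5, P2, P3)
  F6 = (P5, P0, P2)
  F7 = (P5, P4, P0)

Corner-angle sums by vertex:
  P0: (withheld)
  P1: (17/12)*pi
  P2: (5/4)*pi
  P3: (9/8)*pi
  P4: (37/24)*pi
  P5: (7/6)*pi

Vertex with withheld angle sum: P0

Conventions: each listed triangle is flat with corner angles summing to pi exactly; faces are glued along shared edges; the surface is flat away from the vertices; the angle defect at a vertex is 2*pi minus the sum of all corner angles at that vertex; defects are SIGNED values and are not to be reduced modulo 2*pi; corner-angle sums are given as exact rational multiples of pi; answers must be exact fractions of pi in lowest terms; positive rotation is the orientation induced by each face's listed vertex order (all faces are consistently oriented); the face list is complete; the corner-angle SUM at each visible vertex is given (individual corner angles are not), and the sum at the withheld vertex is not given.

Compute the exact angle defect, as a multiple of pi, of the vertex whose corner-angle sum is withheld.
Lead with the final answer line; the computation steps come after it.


Answer: defect(P0) = pi/2

V = 6, E = 12, F = 8; chi = V - E + F = 2
Gauss-Bonnet: total defect = 2*pi*chi = 4*pi; visible defects sum to (7/2)*pi


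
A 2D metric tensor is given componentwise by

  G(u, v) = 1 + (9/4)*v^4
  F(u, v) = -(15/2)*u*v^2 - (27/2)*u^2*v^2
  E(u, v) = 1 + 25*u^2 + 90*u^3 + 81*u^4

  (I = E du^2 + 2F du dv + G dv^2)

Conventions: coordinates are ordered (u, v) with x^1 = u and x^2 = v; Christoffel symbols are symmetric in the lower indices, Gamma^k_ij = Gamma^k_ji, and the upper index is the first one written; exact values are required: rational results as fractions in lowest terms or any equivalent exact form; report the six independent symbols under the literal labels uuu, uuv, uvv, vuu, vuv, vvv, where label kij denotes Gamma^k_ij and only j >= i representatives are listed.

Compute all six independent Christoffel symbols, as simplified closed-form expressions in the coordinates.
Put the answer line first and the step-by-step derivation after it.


Answer: Gamma_uuu = (648*u^3 + 540*u^2 + 100*u)/(324*u^4 + 360*u^3 + 100*u^2 + 9*v^4 + 4), Gamma_uuv = 0, Gamma_uvv = (-108*u^2*v - 60*u*v)/(324*u^4 + 360*u^3 + 100*u^2 + 9*v^4 + 4), Gamma_vuu = (-108*u*v^2 - 30*v^2)/(324*u^4 + 360*u^3 + 100*u^2 + 9*v^4 + 4), Gamma_vuv = 0, Gamma_vvv = 18*v^3/(324*u^4 + 360*u^3 + 100*u^2 + 9*v^4 + 4)

E = 1 + 25*u^2 + 90*u^3 + 81*u^4; F = -(15/2)*u*v^2 - (27/2)*u^2*v^2; G = 1 + (9/4)*v^4
Gamma^k_ij = (1/2) g^{kl} (d_i g_jl + d_j g_il - d_l g_ij), with g^inv = (1/(EG-F^2)) [[G, -F], [-F, E]]
first partials: E_u = 50*u + 270*u^2 + 324*u^3, E_v = 0, F_u = -(15/2)*v^2 - 27*u*v^2, F_v = -15*u*v - 27*u^2*v, G_u = 0, G_v = 9*v^3
D = EG - F^2 = 1 + 25*u^2 + 90*u^3 + (9/4)*v^4 + 81*u^4
expanded: Gamma^u_uu = (G E_u - 2F F_u + F E_v)/(2D), Gamma^u_uv = (G E_v - F G_u)/(2D), Gamma^u_vv = (2G F_v - G G_u - F G_v)/(2D), Gamma^v_uu = (2E F_u - E E_v - F E_u)/(2D), Gamma^v_uv = (E G_u - F E_v)/(2D), Gamma^v_vv = (E G_v - 2F F_v + F G_u)/(2D); substitute and cancel common factors


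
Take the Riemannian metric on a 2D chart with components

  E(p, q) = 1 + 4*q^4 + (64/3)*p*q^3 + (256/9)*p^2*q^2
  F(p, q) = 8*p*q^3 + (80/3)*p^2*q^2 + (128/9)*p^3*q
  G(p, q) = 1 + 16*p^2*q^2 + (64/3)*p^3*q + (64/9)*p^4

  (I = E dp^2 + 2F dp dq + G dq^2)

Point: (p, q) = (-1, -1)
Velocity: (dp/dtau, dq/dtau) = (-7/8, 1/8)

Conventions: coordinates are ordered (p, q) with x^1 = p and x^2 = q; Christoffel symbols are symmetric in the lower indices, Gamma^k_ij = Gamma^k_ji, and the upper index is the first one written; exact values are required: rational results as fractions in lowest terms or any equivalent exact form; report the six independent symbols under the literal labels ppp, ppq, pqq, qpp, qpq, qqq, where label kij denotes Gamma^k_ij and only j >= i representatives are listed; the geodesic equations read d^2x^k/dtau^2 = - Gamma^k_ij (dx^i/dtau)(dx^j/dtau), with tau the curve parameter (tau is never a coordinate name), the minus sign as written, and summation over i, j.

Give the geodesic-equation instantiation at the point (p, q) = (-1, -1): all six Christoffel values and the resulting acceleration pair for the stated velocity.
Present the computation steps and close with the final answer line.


E = 493/9, F = 440/9, G = 409/9 at the point
E_p = -704/9, E_q = -1232/9, F_p = -104, F_q = -824/9, G_p = -1120/9, G_q = -160/3
EG - F^2 = 893/9;  g^inv = (9/893) * [[409/9, -440/9], [-440/9, 493/9]]
first-kind symbols [ij,l] = (1/2)(d_i g_jl + d_j g_il - d_l g_ij): [pp,p] = E_p/2 = -352/9, [pp,q] = F_p - E_q/2 = -320/9, [pq,p] = E_q/2 = -616/9, [pq,q] = G_p/2 = -560/9, [qq,p] = F_q - G_p/2 = -88/3, [qq,q] = G_q/2 = -80/3
Gamma^p_ij = (G*[ij,p] - F*[ij,q])/(EG - F^2), Gamma^q_ij = (E*[ij,q] - F*[ij,p])/(EG - F^2)
Gamma_ppp = -352/893, Gamma_ppq = -616/893, Gamma_pqq = -264/893, Gamma_qpp = -320/893, Gamma_qpq = -560/893, Gamma_qqq = -240/893
d^2p/dtau^2 = -(Gamma_ppp*(-7/8)^2 + 2*Gamma_ppq*(-7/8)*(1/8) + Gamma_pqq*(1/8)^2) = 1111/7144
d^2q/dtau^2 = -(Gamma_qpp*(-7/8)^2 + 2*Gamma_qpq*(-7/8)*(1/8) + Gamma_qqq*(1/8)^2) = 505/3572

Answer: Gamma_ppp = -352/893, Gamma_ppq = -616/893, Gamma_pqq = -264/893, Gamma_qpp = -320/893, Gamma_qpq = -560/893, Gamma_qqq = -240/893; accelerations (d^2p/dtau^2, d^2q/dtau^2) = (1111/7144, 505/3572)


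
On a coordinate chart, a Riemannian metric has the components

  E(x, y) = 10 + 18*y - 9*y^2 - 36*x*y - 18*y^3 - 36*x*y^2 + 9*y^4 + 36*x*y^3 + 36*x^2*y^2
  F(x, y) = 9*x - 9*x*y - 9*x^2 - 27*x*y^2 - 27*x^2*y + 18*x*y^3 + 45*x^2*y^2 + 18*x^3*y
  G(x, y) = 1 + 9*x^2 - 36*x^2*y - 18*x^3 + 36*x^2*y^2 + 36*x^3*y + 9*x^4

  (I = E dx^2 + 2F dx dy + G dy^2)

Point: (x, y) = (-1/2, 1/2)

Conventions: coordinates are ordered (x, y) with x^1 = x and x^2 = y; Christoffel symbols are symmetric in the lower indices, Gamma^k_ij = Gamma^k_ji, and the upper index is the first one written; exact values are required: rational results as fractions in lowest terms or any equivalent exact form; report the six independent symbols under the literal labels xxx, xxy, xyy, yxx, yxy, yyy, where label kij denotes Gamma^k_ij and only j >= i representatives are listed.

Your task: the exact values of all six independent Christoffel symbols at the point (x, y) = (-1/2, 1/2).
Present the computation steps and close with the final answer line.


E = 457/16, F = -63/16, G = 25/16 at the point
E_x = -63/2, E_y = 63/2, F_x = 18, F_y = 27/2, G_x = -9/2, G_y = -9/2
EG - F^2 = 233/8;  g^inv = (8/233) * [[25/16, 63/16], [63/16, 457/16]]
first-kind symbols [ij,l] = (1/2)(d_i g_jl + d_j g_il - d_l g_ij): [xx,x] = E_x/2 = -63/4, [xx,y] = F_x - E_y/2 = 9/4, [xy,x] = E_y/2 = 63/4, [xy,y] = G_x/2 = -9/4, [yy,x] = F_y - G_x/2 = 63/4, [yy,y] = G_y/2 = -9/4
Gamma^x_ij = (G*[ij,x] - F*[ij,y])/(EG - F^2), Gamma^y_ij = (E*[ij,y] - F*[ij,x])/(EG - F^2)

Answer: Gamma_xxx = -126/233, Gamma_xxy = 126/233, Gamma_xyy = 126/233, Gamma_yxx = 18/233, Gamma_yxy = -18/233, Gamma_yyy = -18/233


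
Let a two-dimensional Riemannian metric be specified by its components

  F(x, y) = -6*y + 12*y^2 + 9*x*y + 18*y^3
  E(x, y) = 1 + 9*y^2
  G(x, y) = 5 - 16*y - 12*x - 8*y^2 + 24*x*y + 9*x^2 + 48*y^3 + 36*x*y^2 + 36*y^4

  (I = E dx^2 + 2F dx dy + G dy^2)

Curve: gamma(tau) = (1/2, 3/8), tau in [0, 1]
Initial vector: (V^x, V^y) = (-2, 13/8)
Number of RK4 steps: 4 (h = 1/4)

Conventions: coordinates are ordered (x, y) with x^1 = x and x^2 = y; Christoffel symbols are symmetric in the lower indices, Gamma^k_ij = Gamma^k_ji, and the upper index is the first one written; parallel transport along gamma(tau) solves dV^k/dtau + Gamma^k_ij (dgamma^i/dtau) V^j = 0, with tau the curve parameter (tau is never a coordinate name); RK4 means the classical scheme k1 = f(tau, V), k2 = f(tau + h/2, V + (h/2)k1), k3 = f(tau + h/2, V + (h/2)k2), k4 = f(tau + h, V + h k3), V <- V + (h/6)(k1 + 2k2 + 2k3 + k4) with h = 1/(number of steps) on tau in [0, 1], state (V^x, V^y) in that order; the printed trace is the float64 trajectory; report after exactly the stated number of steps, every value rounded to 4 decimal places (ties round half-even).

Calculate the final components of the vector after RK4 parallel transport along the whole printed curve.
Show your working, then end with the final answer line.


gamma'(tau) = (0, 0); f(tau, V)^k = -Gamma^k_ij(gamma(tau)) gamma'^i(tau) V^j; h = 1/4; intermediate values shown to 6 dp
curve data and Christoffel symbols at the stage parameters:
  tau = 0.000000: gamma = (0.500000, 0.375000), gamma' = (0.000000, 0.000000); Gamma_xxx = 0.000000, Gamma_xxy = 0.595759, Gamma_xyy = 1.687985, Gamma_yxx = 0.000000, Gamma_yxy = 0.976383, Gamma_yyy = 2.766420
  tau = 0.125000: gamma = (0.500000, 0.375000), gamma' = (0.000000, 0.000000); Gamma_xxx = 0.000000, Gamma_xxy = 0.595759, Gamma_xyy = 1.687985, Gamma_yxx = 0.000000, Gamma_yxy = 0.976383, Gamma_yyy = 2.766420
  tau = 0.250000: gamma = (0.500000, 0.375000), gamma' = (0.000000, 0.000000); Gamma_xxx = 0.000000, Gamma_xxy = 0.595759, Gamma_xyy = 1.687985, Gamma_yxx = 0.000000, Gamma_yxy = 0.976383, Gamma_yyy = 2.766420
  tau = 0.375000: gamma = (0.500000, 0.375000), gamma' = (0.000000, 0.000000); Gamma_xxx = 0.000000, Gamma_xxy = 0.595759, Gamma_xyy = 1.687985, Gamma_yxx = 0.000000, Gamma_yxy = 0.976383, Gamma_yyy = 2.766420
  tau = 0.500000: gamma = (0.500000, 0.375000), gamma' = (0.000000, 0.000000); Gamma_xxx = 0.000000, Gamma_xxy = 0.595759, Gamma_xyy = 1.687985, Gamma_yxx = 0.000000, Gamma_yxy = 0.976383, Gamma_yyy = 2.766420
  tau = 0.625000: gamma = (0.500000, 0.375000), gamma' = (0.000000, 0.000000); Gamma_xxx = 0.000000, Gamma_xxy = 0.595759, Gamma_xyy = 1.687985, Gamma_yxx = 0.000000, Gamma_yxy = 0.976383, Gamma_yyy = 2.766420
  tau = 0.750000: gamma = (0.500000, 0.375000), gamma' = (0.000000, 0.000000); Gamma_xxx = 0.000000, Gamma_xxy = 0.595759, Gamma_xyy = 1.687985, Gamma_yxx = 0.000000, Gamma_yxy = 0.976383, Gamma_yyy = 2.766420
  tau = 0.875000: gamma = (0.500000, 0.375000), gamma' = (0.000000, 0.000000); Gamma_xxx = 0.000000, Gamma_xxy = 0.595759, Gamma_xyy = 1.687985, Gamma_yxx = 0.000000, Gamma_yxy = 0.976383, Gamma_yyy = 2.766420
  tau = 1.000000: gamma = (0.500000, 0.375000), gamma' = (0.000000, 0.000000); Gamma_xxx = 0.000000, Gamma_xxy = 0.595759, Gamma_xyy = 1.687985, Gamma_yxx = 0.000000, Gamma_yxy = 0.976383, Gamma_yyy = 2.766420
step 0: V^x = -2.0000, V^y = 1.6250
step 1: k1 = (0.000000, 0.000000), k2 = (0.000000, 0.000000), k3 = (0.000000, 0.000000), k4 = (0.000000, 0.000000); V <- V + (h/6)(k1 + 2k2 + 2k3 + k4): V^x = -2.0000, V^y = 1.6250
step 2: k1 = (0.000000, 0.000000), k2 = (0.000000, 0.000000), k3 = (0.000000, 0.000000), k4 = (0.000000, 0.000000); V <- V + (h/6)(k1 + 2k2 + 2k3 + k4): V^x = -2.0000, V^y = 1.6250
step 3: k1 = (0.000000, 0.000000), k2 = (0.000000, 0.000000), k3 = (0.000000, 0.000000), k4 = (0.000000, 0.000000); V <- V + (h/6)(k1 + 2k2 + 2k3 + k4): V^x = -2.0000, V^y = 1.6250
step 4: k1 = (0.000000, 0.000000), k2 = (0.000000, 0.000000), k3 = (0.000000, 0.000000), k4 = (0.000000, 0.000000); V <- V + (h/6)(k1 + 2k2 + 2k3 + k4): V^x = -2.0000, V^y = 1.6250

Answer: V^x = -2.0000, V^y = 1.6250


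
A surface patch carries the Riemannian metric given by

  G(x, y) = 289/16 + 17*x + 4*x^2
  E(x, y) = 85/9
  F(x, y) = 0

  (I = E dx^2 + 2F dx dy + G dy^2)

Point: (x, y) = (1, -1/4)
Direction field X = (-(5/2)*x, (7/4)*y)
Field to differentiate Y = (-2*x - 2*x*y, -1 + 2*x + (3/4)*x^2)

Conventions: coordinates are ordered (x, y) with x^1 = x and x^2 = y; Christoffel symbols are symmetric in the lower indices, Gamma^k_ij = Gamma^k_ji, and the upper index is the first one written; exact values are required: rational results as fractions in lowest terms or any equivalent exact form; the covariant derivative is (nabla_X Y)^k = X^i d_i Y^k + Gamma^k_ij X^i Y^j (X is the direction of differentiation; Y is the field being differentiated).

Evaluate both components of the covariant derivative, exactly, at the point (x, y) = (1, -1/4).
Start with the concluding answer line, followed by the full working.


Answer: (nabla_X Y)^x = 12269/2176, (nabla_X Y)^y = -497/50

E = 85/9, F = 0, G = 625/16 at the point
E_x = 0, E_y = 0, F_x = 0, F_y = 0, G_x = 25, G_y = 0
EG - F^2 = 53125/144;  g^inv = (144/53125) * [[625/16, 0], [0, 85/9]]
first-kind symbols [ij,l] = (1/2)(d_i g_jl + d_j g_il - d_l g_ij): [xx,x] = E_x/2 = 0, [xx,y] = F_x - E_y/2 = 0, [xy,x] = E_y/2 = 0, [xy,y] = G_x/2 = 25/2, [yy,x] = F_y - G_x/2 = -25/2, [yy,y] = G_y/2 = 0
Gamma^x_ij = (G*[ij,x] - F*[ij,y])/(EG - F^2), Gamma^y_ij = (E*[ij,y] - F*[ij,x])/(EG - F^2)
Gamma_xxx = 0, Gamma_xxy = 0, Gamma_xyy = -45/34, Gamma_yxx = 0, Gamma_yxy = 8/25, Gamma_yyy = 0
X = (-5/2, -7/16), Y = (-3/2, 7/4) at the point


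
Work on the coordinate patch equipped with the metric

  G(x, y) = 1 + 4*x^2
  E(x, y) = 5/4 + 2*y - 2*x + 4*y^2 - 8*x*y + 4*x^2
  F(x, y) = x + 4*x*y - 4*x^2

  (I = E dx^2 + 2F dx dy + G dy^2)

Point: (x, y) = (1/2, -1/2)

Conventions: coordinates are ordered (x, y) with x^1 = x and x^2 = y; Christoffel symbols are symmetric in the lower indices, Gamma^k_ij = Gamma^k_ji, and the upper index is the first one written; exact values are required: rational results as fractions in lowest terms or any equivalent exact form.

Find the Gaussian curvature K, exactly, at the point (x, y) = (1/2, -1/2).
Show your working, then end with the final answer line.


E = 13/4, F = -3/2, G = 2, EG - F^2 = 17/4 at the point
E_x = 6, E_y = -6, F_x = -5, F_y = 2, G_x = 4, G_y = 0
E_yy = 8, F_xy = 4, G_xx = 8
Brioschi: K = (det M1 - det M2) / (EG - F^2)^2 with the standard first/second-derivative matrices M1, M2.
M1 = [[-E_yy/2 + F_xy - G_xx/2, E_x/2, F_x - E_y/2], [F_y - G_x/2, E, F], [G_y/2, F, G]] = [[-4, 3, -2], [0, 13/4, -3/2], [0, -3/2, 2]]; det M1 = -17
M2 = [[0, E_y/2, G_x/2], [E_y/2, E, F], [G_x/2, F, G]] = [[0, -3, 2], [-3, 13/4, -3/2], [2, -3/2, 2]]; det M2 = -13
det M1 - det M2 = -4; K = -4 / (17/4)^2 = -64/289

Answer: K = -64/289


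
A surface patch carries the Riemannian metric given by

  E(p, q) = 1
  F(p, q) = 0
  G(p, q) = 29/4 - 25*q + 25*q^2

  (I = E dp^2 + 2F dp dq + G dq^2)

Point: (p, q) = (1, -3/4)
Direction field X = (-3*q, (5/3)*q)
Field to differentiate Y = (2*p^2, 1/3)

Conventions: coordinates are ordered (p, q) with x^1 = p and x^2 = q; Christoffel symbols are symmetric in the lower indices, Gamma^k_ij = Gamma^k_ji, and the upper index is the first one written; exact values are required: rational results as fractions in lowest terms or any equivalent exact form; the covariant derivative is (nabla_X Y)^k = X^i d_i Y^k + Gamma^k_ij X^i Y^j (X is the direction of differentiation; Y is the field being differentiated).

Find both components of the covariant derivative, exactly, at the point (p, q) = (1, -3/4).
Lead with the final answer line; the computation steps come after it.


Answer: (nabla_X Y)^p = 9, (nabla_X Y)^q = 625/1923

E = 1, F = 0, G = 641/16 at the point
E_p = 0, E_q = 0, F_p = 0, F_q = 0, G_p = 0, G_q = -125/2
EG - F^2 = 641/16;  g^inv = (16/641) * [[641/16, 0], [0, 1]]
first-kind symbols [ij,l] = (1/2)(d_i g_jl + d_j g_il - d_l g_ij): [pp,p] = E_p/2 = 0, [pp,q] = F_p - E_q/2 = 0, [pq,p] = E_q/2 = 0, [pq,q] = G_p/2 = 0, [qq,p] = F_q - G_p/2 = 0, [qq,q] = G_q/2 = -125/4
Gamma^p_ij = (G*[ij,p] - F*[ij,q])/(EG - F^2), Gamma^q_ij = (E*[ij,q] - F*[ij,p])/(EG - F^2)
Gamma_ppp = 0, Gamma_ppq = 0, Gamma_pqq = 0, Gamma_qpp = 0, Gamma_qpq = 0, Gamma_qqq = -500/641
X = (9/4, -5/4), Y = (2, 1/3) at the point


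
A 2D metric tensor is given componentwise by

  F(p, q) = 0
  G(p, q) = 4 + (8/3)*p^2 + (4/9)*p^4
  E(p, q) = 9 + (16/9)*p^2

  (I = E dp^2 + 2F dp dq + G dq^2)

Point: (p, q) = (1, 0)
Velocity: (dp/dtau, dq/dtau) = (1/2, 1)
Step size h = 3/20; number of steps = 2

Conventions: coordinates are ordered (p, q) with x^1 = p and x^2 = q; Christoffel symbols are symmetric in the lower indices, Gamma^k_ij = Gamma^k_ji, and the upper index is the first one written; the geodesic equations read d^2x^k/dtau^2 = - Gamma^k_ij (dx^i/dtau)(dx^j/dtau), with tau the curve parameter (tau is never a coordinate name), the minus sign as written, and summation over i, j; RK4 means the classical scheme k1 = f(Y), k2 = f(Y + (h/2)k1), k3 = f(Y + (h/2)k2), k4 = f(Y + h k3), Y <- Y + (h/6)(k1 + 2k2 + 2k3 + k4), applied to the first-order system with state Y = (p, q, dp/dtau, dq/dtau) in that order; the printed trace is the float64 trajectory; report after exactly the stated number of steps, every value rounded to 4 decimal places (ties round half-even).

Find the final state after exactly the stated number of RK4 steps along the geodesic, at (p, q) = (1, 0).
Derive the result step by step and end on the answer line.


f(Y) = (dp/dtau, dq/dtau, -Gamma^p_ij Y'^i Y'^j, -Gamma^q_ij Y'^i Y'^j) with the Gammas evaluated at the stage position; h = 0.150000; intermediate values shown to 6 dp
step 0: p = 1.0000, q = 0.0000, dp/dtau = 0.5000, dq/dtau = 1.0000
step 1:
  k1: at (p, q) = (1.000000, 0.000000), (dp/dtau, dq/dtau) = (0.500000, 1.000000); Gamma_ppp = 0.164948, Gamma_ppq = 0.000000, Gamma_pqq = -0.329897, Gamma_qpp = 0.000000, Gamma_qpq = 0.500000, Gamma_qqq = 0.000000; k1 = (0.500000, 1.000000, 0.288660, -0.500000)
  k2: at (p, q) = (1.037500, 0.075000), (dp/dtau, dq/dtau) = (0.521649, 0.962500); Gamma_ppp = 0.169004, Gamma_ppq = 0.000000, Gamma_pqq = -0.344465, Gamma_qpp = 0.000000, Gamma_qpq = 0.509027, Gamma_qqq = 0.000000; k2 = (0.521649, 0.962500, 0.273125, -0.511152)
  k3: at (p, q) = (1.039124, 0.072188), (dp/dtau, dq/dtau) = (0.520484, 0.961664); Gamma_ppp = 0.169176, Gamma_ppq = 0.000000, Gamma_pqq = -0.345099, Gamma_qpp = 0.000000, Gamma_qpq = 0.509402, Gamma_qqq = 0.000000; k3 = (0.520484, 0.961664, 0.273317, -0.509943)
  k4: at (p, q) = (1.078073, 0.144250), (dp/dtau, dq/dtau) = (0.540997, 0.923509); Gamma_ppp = 0.173192, Gamma_ppq = 0.000000, Gamma_pqq = -0.360433, Gamma_qpp = 0.000000, Gamma_qpq = 0.518025, Gamma_qqq = 0.000000; k4 = (0.540997, 0.923509, 0.256712, -0.517627)
  Y <- Y + (h/6)(k1 + 2k2 + 2k3 + k4): p = 1.0781, q = 0.1443, dp/dtau = 0.5410, dq/dtau = 0.9235
step 2:
  k1: at (p, q) = (1.078132, 0.144296), (dp/dtau, dq/dtau) = (0.540956, 0.923505); Gamma_ppp = 0.173198, Gamma_ppq = 0.000000, Gamma_pqq = -0.360456, Gamma_qpp = 0.000000, Gamma_qpq = 0.518038, Gamma_qqq = 0.000000; k1 = (0.540956, 0.923505, 0.256735, -0.517598)
  k2: at (p, q) = (1.118703, 0.213559), (dp/dtau, dq/dtau) = (0.560212, 0.884685); Gamma_ppp = 0.177178, Gamma_ppq = 0.000000, Gamma_pqq = -0.376637, Gamma_qpp = 0.000000, Gamma_qpq = 0.526263, Gamma_qqq = 0.000000; k2 = (0.560212, 0.884685, 0.239176, -0.521643)
  k3: at (p, q) = (1.120147, 0.210647), (dp/dtau, dq/dtau) = (0.558895, 0.884381); Gamma_ppp = 0.177316, Gamma_ppq = 0.000000, Gamma_pqq = -0.377216, Gamma_qpp = 0.000000, Gamma_qpq = 0.526542, Gamma_qqq = 0.000000; k3 = (0.558895, 0.884381, 0.239645, -0.520514)
  k4: at (p, q) = (1.161966, 0.276953), (dp/dtau, dq/dtau) = (0.576903, 0.845427); Gamma_ppp = 0.181199, Gamma_ppq = 0.000000, Gamma_pqq = -0.394122, Gamma_qpp = 0.000000, Gamma_qpq = 0.534217, Gamma_qqq = 0.000000; k4 = (0.576903, 0.845427, 0.221392, -0.521107)
  Y <- Y + (h/6)(k1 + 2k2 + 2k3 + k4): p = 1.1620, q = 0.2770, dp/dtau = 0.5769, dq/dtau = 0.8454

Answer: p = 1.1620, q = 0.2770, dp/dtau = 0.5769, dq/dtau = 0.8454


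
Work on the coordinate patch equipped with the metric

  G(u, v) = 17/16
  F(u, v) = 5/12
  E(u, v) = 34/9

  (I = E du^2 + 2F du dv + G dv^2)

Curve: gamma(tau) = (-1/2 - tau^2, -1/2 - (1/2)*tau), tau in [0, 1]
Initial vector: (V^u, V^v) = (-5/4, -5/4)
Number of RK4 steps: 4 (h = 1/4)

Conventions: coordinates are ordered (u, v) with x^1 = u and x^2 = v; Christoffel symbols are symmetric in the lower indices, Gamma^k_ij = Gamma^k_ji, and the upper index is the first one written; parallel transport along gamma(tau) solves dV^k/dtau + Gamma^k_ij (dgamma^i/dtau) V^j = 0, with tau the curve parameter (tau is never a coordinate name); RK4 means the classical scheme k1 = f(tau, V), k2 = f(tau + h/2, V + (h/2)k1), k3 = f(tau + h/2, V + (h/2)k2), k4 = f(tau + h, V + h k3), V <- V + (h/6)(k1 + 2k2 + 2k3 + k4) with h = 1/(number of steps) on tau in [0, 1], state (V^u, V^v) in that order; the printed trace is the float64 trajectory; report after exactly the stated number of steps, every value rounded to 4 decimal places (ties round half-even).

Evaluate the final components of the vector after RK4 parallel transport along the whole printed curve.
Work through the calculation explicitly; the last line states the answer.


gamma'(tau) = (-2*tau, -1/2); f(tau, V)^k = -Gamma^k_ij(gamma(tau)) gamma'^i(tau) V^j; h = 1/4; intermediate values shown to 6 dp
curve data and Christoffel symbols at the stage parameters:
  tau = 0.000000: gamma = (-0.500000, -0.500000), gamma' = (0.000000, -0.500000); Gamma_uuu = 0.000000, Gamma_uuv = 0.000000, Gamma_uvv = 0.000000, Gamma_vuu = 0.000000, Gamma_vuv = 0.000000, Gamma_vvv = 0.000000
  tau = 0.125000: gamma = (-0.515625, -0.562500), gamma' = (-0.250000, -0.500000); Gamma_uuu = 0.000000, Gamma_uuv = 0.000000, Gamma_uvv = 0.000000, Gamma_vuu = 0.000000, Gamma_vuv = 0.000000, Gamma_vvv = 0.000000
  tau = 0.250000: gamma = (-0.562500, -0.625000), gamma' = (-0.500000, -0.500000); Gamma_uuu = 0.000000, Gamma_uuv = 0.000000, Gamma_uvv = 0.000000, Gamma_vuu = 0.000000, Gamma_vuv = 0.000000, Gamma_vvv = 0.000000
  tau = 0.375000: gamma = (-0.640625, -0.687500), gamma' = (-0.750000, -0.500000); Gamma_uuu = 0.000000, Gamma_uuv = 0.000000, Gamma_uvv = 0.000000, Gamma_vuu = 0.000000, Gamma_vuv = 0.000000, Gamma_vvv = 0.000000
  tau = 0.500000: gamma = (-0.750000, -0.750000), gamma' = (-1.000000, -0.500000); Gamma_uuu = 0.000000, Gamma_uuv = 0.000000, Gamma_uvv = 0.000000, Gamma_vuu = 0.000000, Gamma_vuv = 0.000000, Gamma_vvv = 0.000000
  tau = 0.625000: gamma = (-0.890625, -0.812500), gamma' = (-1.250000, -0.500000); Gamma_uuu = 0.000000, Gamma_uuv = 0.000000, Gamma_uvv = 0.000000, Gamma_vuu = 0.000000, Gamma_vuv = 0.000000, Gamma_vvv = 0.000000
  tau = 0.750000: gamma = (-1.062500, -0.875000), gamma' = (-1.500000, -0.500000); Gamma_uuu = 0.000000, Gamma_uuv = 0.000000, Gamma_uvv = 0.000000, Gamma_vuu = 0.000000, Gamma_vuv = 0.000000, Gamma_vvv = 0.000000
  tau = 0.875000: gamma = (-1.265625, -0.937500), gamma' = (-1.750000, -0.500000); Gamma_uuu = 0.000000, Gamma_uuv = 0.000000, Gamma_uvv = 0.000000, Gamma_vuu = 0.000000, Gamma_vuv = 0.000000, Gamma_vvv = 0.000000
  tau = 1.000000: gamma = (-1.500000, -1.000000), gamma' = (-2.000000, -0.500000); Gamma_uuu = 0.000000, Gamma_uuv = 0.000000, Gamma_uvv = 0.000000, Gamma_vuu = 0.000000, Gamma_vuv = 0.000000, Gamma_vvv = 0.000000
step 0: V^u = -1.2500, V^v = -1.2500
step 1: k1 = (0.000000, 0.000000), k2 = (0.000000, 0.000000), k3 = (0.000000, 0.000000), k4 = (0.000000, 0.000000); V <- V + (h/6)(k1 + 2k2 + 2k3 + k4): V^u = -1.2500, V^v = -1.2500
step 2: k1 = (0.000000, 0.000000), k2 = (0.000000, 0.000000), k3 = (0.000000, 0.000000), k4 = (0.000000, 0.000000); V <- V + (h/6)(k1 + 2k2 + 2k3 + k4): V^u = -1.2500, V^v = -1.2500
step 3: k1 = (0.000000, 0.000000), k2 = (0.000000, 0.000000), k3 = (0.000000, 0.000000), k4 = (0.000000, 0.000000); V <- V + (h/6)(k1 + 2k2 + 2k3 + k4): V^u = -1.2500, V^v = -1.2500
step 4: k1 = (0.000000, 0.000000), k2 = (0.000000, 0.000000), k3 = (0.000000, 0.000000), k4 = (0.000000, 0.000000); V <- V + (h/6)(k1 + 2k2 + 2k3 + k4): V^u = -1.2500, V^v = -1.2500

Answer: V^u = -1.2500, V^v = -1.2500


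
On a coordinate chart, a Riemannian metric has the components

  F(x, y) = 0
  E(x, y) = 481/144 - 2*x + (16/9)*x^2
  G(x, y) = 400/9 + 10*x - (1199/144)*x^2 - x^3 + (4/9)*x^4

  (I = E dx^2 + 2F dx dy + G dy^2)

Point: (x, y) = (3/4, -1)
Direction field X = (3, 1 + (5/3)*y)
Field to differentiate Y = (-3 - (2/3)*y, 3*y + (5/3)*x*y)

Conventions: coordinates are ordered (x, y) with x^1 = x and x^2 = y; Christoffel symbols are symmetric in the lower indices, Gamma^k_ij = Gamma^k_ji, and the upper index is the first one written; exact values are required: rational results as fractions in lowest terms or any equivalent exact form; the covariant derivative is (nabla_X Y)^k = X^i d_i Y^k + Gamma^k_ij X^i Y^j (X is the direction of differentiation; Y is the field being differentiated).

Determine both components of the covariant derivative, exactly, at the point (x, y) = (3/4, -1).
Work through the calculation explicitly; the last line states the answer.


E = 409/144, F = 0, G = 108241/2304 at the point
E_x = 2/3, E_y = 0, F_x = 0, F_y = 0, G_x = -329/96, G_y = 0
EG - F^2 = 44270569/331776;  g^inv = (331776/44270569) * [[108241/2304, 0], [0, 409/144]]
first-kind symbols [ij,l] = (1/2)(d_i g_jl + d_j g_il - d_l g_ij): [xx,x] = E_x/2 = 1/3, [xx,y] = F_x - E_y/2 = 0, [xy,x] = E_y/2 = 0, [xy,y] = G_x/2 = -329/192, [yy,x] = F_y - G_x/2 = 329/192, [yy,y] = G_y/2 = 0
Gamma^x_ij = (G*[ij,x] - F*[ij,y])/(EG - F^2), Gamma^y_ij = (E*[ij,y] - F*[ij,x])/(EG - F^2)
Gamma_xxx = 48/409, Gamma_xxy = 0, Gamma_xyy = 987/1636, Gamma_yxx = 0, Gamma_yxy = -12/329, Gamma_yyy = 0
X = (3, -2/3), Y = (-7/3, -17/4) at the point

Answer: (nabla_X Y)^x = 39233/29448, (nabla_X Y)^y = -14657/1974


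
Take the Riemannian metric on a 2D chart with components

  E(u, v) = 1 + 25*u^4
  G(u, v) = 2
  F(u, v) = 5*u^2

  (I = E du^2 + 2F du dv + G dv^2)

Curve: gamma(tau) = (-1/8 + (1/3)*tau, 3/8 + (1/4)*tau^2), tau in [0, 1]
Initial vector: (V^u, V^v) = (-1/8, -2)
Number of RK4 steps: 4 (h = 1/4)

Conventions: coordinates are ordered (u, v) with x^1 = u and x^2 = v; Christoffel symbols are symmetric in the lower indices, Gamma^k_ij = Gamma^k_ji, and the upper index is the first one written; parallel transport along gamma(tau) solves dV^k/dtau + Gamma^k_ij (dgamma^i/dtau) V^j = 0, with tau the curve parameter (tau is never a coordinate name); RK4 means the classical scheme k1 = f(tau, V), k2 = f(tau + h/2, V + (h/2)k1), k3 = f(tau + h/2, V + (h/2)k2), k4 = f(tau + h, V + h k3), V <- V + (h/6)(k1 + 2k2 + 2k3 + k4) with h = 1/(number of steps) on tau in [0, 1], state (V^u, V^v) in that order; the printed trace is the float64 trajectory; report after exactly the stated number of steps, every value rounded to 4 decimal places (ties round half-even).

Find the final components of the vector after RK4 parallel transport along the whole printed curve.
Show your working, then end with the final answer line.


gamma'(tau) = (1/3, (1/2)*tau); f(tau, V)^k = -Gamma^k_ij(gamma(tau)) gamma'^i(tau) V^j; h = 1/4; intermediate values shown to 6 dp
curve data and Christoffel symbols at the stage parameters:
  tau = 0.000000: gamma = (-0.125000, 0.375000), gamma' = (0.333333, 0.000000); Gamma_uuu = -0.048680, Gamma_uuv = 0.000000, Gamma_uvv = 0.000000, Gamma_vuu = -0.623098, Gamma_vuv = 0.000000, Gamma_vvv = 0.000000
  tau = 0.125000: gamma = (-0.083333, 0.378906), gamma' = (0.333333, 0.062500); Gamma_uuu = -0.014459, Gamma_uuv = 0.000000, Gamma_uvv = 0.000000, Gamma_vuu = -0.416416, Gamma_vuv = 0.000000, Gamma_vvv = 0.000000
  tau = 0.250000: gamma = (-0.041667, 0.390625), gamma' = (0.333333, 0.125000); Gamma_uuu = -0.001808, Gamma_uuv = 0.000000, Gamma_uvv = 0.000000, Gamma_vuu = -0.208325, Gamma_vuv = 0.000000, Gamma_vvv = 0.000000
  tau = 0.375000: gamma = (0.000000, 0.410156), gamma' = (0.333333, 0.187500); Gamma_uuu = 0.000000, Gamma_uuv = 0.000000, Gamma_uvv = 0.000000, Gamma_vuu = 0.000000, Gamma_vuv = 0.000000, Gamma_vvv = 0.000000
  tau = 0.500000: gamma = (0.041667, 0.437500), gamma' = (0.333333, 0.250000); Gamma_uuu = 0.001808, Gamma_uuv = 0.000000, Gamma_uvv = 0.000000, Gamma_vuu = 0.208325, Gamma_vuv = 0.000000, Gamma_vvv = 0.000000
  tau = 0.625000: gamma = (0.083333, 0.472656), gamma' = (0.333333, 0.312500); Gamma_uuu = 0.014459, Gamma_uuv = 0.000000, Gamma_uvv = 0.000000, Gamma_vuu = 0.416416, Gamma_vuv = 0.000000, Gamma_vvv = 0.000000
  tau = 0.750000: gamma = (0.125000, 0.515625), gamma' = (0.333333, 0.375000); Gamma_uuu = 0.048680, Gamma_uuv = 0.000000, Gamma_uvv = 0.000000, Gamma_vuu = 0.623098, Gamma_vuv = 0.000000, Gamma_vvv = 0.000000
  tau = 0.875000: gamma = (0.166667, 0.566406), gamma' = (0.333333, 0.437500); Gamma_uuu = 0.114635, Gamma_uuv = 0.000000, Gamma_uvv = 0.000000, Gamma_vuu = 0.825373, Gamma_vuv = 0.000000, Gamma_vvv = 0.000000
  tau = 1.000000: gamma = (0.208333, 0.625000), gamma' = (0.333333, 0.500000); Gamma_uuu = 0.220856, Gamma_uuv = 0.000000, Gamma_uvv = 0.000000, Gamma_vuu = 1.017702, Gamma_vuv = 0.000000, Gamma_vvv = 0.000000
step 0: V^u = -0.1250, V^v = -2.0000
step 1: k1 = (-0.002028, -0.025962), k2 = (-0.000604, -0.017386), k3 = (-0.000603, -0.017361), k4 = (-0.000075, -0.008691); V <- V + (h/6)(k1 + 2k2 + 2k3 + k4): V^u = -0.1252, V^v = -2.0043
step 2: k1 = (-0.000075, -0.008693), k2 = (0.000000, 0.000000), k3 = (0.000000, 0.000000), k4 = (0.000075, 0.008693); V <- V + (h/6)(k1 + 2k2 + 2k3 + k4): V^u = -0.1252, V^v = -2.0043
step 3: k1 = (0.000075, 0.008693), k2 = (0.000603, 0.017375), k3 = (0.000603, 0.017366), k4 = (0.002029, 0.025970); V <- V + (h/6)(k1 + 2k2 + 2k3 + k4): V^u = -0.1250, V^v = -2.0000
step 4: k1 = (0.002028, 0.025962), k2 = (0.004767, 0.034321), k3 = (0.004754, 0.034227), k4 = (0.009115, 0.042001); V <- V + (h/6)(k1 + 2k2 + 2k3 + k4): V^u = -0.1237, V^v = -1.9915

Answer: V^u = -0.1237, V^v = -1.9915


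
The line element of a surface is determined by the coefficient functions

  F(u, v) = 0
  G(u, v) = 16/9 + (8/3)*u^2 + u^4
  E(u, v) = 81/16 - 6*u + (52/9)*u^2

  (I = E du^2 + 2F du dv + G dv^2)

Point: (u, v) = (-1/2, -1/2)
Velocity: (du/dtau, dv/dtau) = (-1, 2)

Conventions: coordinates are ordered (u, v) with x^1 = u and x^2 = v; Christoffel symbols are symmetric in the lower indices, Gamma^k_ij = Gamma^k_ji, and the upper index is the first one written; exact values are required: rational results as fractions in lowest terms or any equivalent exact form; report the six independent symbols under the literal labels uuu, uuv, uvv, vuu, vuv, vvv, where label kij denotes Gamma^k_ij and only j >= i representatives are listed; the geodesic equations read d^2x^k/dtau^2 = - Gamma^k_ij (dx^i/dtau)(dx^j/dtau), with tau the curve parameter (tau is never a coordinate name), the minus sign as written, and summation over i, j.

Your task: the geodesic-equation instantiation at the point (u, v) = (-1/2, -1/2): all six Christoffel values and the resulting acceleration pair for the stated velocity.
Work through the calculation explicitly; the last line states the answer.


E = 1369/144, F = 0, G = 361/144 at the point
E_u = -106/9, E_v = 0, F_u = 0, F_v = 0, G_u = -19/6, G_v = 0
EG - F^2 = 494209/20736;  g^inv = (20736/494209) * [[361/144, 0], [0, 1369/144]]
first-kind symbols [ij,l] = (1/2)(d_i g_jl + d_j g_il - d_l g_ij): [uu,u] = E_u/2 = -53/9, [uu,v] = F_u - E_v/2 = 0, [uv,u] = E_v/2 = 0, [uv,v] = G_u/2 = -19/12, [vv,u] = F_v - G_u/2 = 19/12, [vv,v] = G_v/2 = 0
Gamma^u_ij = (G*[ij,u] - F*[ij,v])/(EG - F^2), Gamma^v_ij = (E*[ij,v] - F*[ij,u])/(EG - F^2)
Gamma_uuu = -848/1369, Gamma_uuv = 0, Gamma_uvv = 228/1369, Gamma_vuu = 0, Gamma_vuv = -12/19, Gamma_vvv = 0
d^2u/dtau^2 = -(Gamma_uuu*(-1)^2 + 2*Gamma_uuv*(-1)*(2) + Gamma_uvv*(2)^2) = -64/1369
d^2v/dtau^2 = -(Gamma_vuu*(-1)^2 + 2*Gamma_vuv*(-1)*(2) + Gamma_vvv*(2)^2) = -48/19

Answer: Gamma_uuu = -848/1369, Gamma_uuv = 0, Gamma_uvv = 228/1369, Gamma_vuu = 0, Gamma_vuv = -12/19, Gamma_vvv = 0; accelerations (d^2u/dtau^2, d^2v/dtau^2) = (-64/1369, -48/19)


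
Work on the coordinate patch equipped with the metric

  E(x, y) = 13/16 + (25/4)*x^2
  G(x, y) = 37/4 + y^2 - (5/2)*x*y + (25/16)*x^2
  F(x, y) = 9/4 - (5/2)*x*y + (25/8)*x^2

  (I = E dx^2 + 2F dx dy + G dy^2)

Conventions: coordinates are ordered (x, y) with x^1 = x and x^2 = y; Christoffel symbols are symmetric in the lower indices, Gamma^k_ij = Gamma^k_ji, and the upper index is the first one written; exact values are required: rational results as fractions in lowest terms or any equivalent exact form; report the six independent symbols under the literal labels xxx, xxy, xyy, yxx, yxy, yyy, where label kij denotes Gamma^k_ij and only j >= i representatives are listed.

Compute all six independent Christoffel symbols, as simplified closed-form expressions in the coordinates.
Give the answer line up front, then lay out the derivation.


Answer: Gamma_xxx = (-2500*x^3 + 2000*x^2*y + 11200*x + 1440*y)/(11525*x^2 + 2360*x*y + 208*y^2 + 628), Gamma_xxy = (-1250*x^3 + 2000*x^2*y - 800*x*y^2 - 900*x + 720*y)/(11525*x^2 + 2360*x*y + 208*y^2 + 628), Gamma_xyy = (-625*x^3 + 1500*x^2*y - 1200*x*y^2 - 8900*x + 320*y^3 + 2384*y)/(11525*x^2 + 2360*x*y + 208*y^2 + 628), Gamma_yxx = (5000*x^3 - 2300*x - 520*y)/(11525*x^2 + 2360*x*y + 208*y^2 + 628), Gamma_yxy = (2500*x^3 - 2000*x^2*y + 325*x - 260*y)/(11525*x^2 + 2360*x*y + 208*y^2 + 628), Gamma_yyy = (1250*x^3 - 2000*x^2*y + 800*x*y^2 + 2080*x - 512*y)/(11525*x^2 + 2360*x*y + 208*y^2 + 628)

E = 13/16 + (25/4)*x^2; F = 9/4 - (5/2)*x*y + (25/8)*x^2; G = 37/4 + y^2 - (5/2)*x*y + (25/16)*x^2
Gamma^k_ij = (1/2) g^{kl} (d_i g_jl + d_j g_il - d_l g_ij), with g^inv = (1/(EG-F^2)) [[G, -F], [-F, E]]
first partials: E_x = (25/2)*x, E_y = 0, F_x = -(5/2)*y + (25/4)*x, F_y = -(5/2)*x, G_x = -(5/2)*y + (25/8)*x, G_y = 2*y - (5/2)*x
D = EG - F^2 = 157/64 + (13/16)*y^2 + (295/32)*x*y + (11525/256)*x^2
expanded: Gamma^x_xx = (G E_x - 2F F_x + F E_y)/(2D), Gamma^x_xy = (G E_y - F G_x)/(2D), Gamma^x_yy = (2G F_y - G G_x - F G_y)/(2D), Gamma^y_xx = (2E F_x - E E_y - F E_x)/(2D), Gamma^y_xy = (E G_x - F E_y)/(2D), Gamma^y_yy = (E G_y - 2F F_y + F G_x)/(2D); substitute and cancel common factors


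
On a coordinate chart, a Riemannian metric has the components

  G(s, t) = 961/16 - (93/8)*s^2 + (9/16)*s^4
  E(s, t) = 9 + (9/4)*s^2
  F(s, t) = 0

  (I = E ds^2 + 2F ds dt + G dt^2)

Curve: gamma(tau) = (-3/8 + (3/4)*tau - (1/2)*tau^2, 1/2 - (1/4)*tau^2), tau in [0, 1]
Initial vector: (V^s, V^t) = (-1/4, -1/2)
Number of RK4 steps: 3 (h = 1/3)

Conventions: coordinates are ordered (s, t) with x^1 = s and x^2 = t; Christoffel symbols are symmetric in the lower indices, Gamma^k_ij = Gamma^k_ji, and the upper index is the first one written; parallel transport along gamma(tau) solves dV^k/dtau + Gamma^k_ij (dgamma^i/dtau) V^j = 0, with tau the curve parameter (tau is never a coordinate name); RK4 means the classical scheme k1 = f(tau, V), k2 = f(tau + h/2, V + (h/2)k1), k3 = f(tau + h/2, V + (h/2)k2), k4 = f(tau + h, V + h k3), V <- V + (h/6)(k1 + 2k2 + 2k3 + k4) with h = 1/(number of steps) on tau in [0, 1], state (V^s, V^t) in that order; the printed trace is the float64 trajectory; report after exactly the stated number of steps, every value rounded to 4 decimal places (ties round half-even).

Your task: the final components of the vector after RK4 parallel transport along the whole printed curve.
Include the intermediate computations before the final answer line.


gamma'(tau) = (3/4 - tau, -(1/2)*tau); f(tau, V)^k = -Gamma^k_ij(gamma(tau)) gamma'^i(tau) V^j; h = 1/3; intermediate values shown to 6 dp
curve data and Christoffel symbols at the stage parameters:
  tau = 0.000000: gamma = (-0.375000, 0.500000), gamma' = (0.750000, 0.000000); Gamma_sss = -0.090566, Gamma_sst = 0.000000, Gamma_stt = -0.461557, Gamma_tss = 0.000000, Gamma_tst = 0.073582, Gamma_ttt = 0.000000
  tau = 0.166667: gamma = (-0.263889, 0.493056), gamma' = (0.583333, -0.083333); Gamma_sss = -0.064843, Gamma_sst = 0.000000, Gamma_stt = -0.332766, Gamma_tss = 0.000000, Gamma_tst = 0.051422, Gamma_ttt = 0.000000
  tau = 0.333333: gamma = (-0.180556, 0.472222), gamma' = (0.416667, -0.166667); Gamma_sss = -0.044774, Gamma_sst = 0.000000, Gamma_stt = -0.230602, Gamma_tss = 0.000000, Gamma_tst = 0.035057, Gamma_ttt = 0.000000
  tau = 0.500000: gamma = (-0.125000, 0.437500), gamma' = (0.250000, -0.250000); Gamma_sss = -0.031128, Gamma_sst = 0.000000, Gamma_stt = -0.160587, Gamma_tss = 0.000000, Gamma_tst = 0.024230, Gamma_ttt = 0.000000
  tau = 0.666667: gamma = (-0.097222, 0.388889), gamma' = (0.083333, -0.333333); Gamma_sss = -0.024248, Gamma_sst = 0.000000, Gamma_stt = -0.125168, Gamma_tss = 0.000000, Gamma_tst = 0.018834, Gamma_ttt = 0.000000
  tau = 0.833333: gamma = (-0.097222, 0.326389), gamma' = (-0.083333, -0.416667); Gamma_sss = -0.024248, Gamma_sst = 0.000000, Gamma_stt = -0.125168, Gamma_tss = 0.000000, Gamma_tst = 0.018834, Gamma_ttt = 0.000000
  tau = 1.000000: gamma = (-0.125000, 0.250000), gamma' = (-0.250000, -0.500000); Gamma_sss = -0.031128, Gamma_sst = 0.000000, Gamma_stt = -0.160587, Gamma_tss = 0.000000, Gamma_tst = 0.024230, Gamma_ttt = 0.000000
step 0: V^s = -0.2500, V^t = -0.5000
step 1: k1 = (-0.016981, 0.027593), k2 = (0.004174, 0.013777), k3 = (0.004372, 0.013861), k4 = (0.014403, 0.005784); V <- V + (h/6)(k1 + 2k2 + 2k3 + k4): V^s = -0.2492, V^t = -0.4951
step 2: k1 = (0.014379, 0.005776), k2 = (0.017916, 0.001498), k3 = (0.017950, 0.001506), k4 = (0.020143, -0.000751); V <- V + (h/6)(k1 + 2k2 + 2k3 + k4): V^s = -0.2433, V^t = -0.4945
step 3: k1 = (0.020139, -0.000751), k2 = (0.026279, -0.002659), k3 = (0.026294, -0.002652), k4 = (0.041598, -0.005842); V <- V + (h/6)(k1 + 2k2 + 2k3 + k4): V^s = -0.2340, V^t = -0.4954

Answer: V^s = -0.2340, V^t = -0.4954
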